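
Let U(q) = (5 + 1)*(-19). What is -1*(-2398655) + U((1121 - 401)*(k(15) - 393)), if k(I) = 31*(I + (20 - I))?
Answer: 2398541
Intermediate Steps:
k(I) = 620 (k(I) = 31*20 = 620)
U(q) = -114 (U(q) = 6*(-19) = -114)
-1*(-2398655) + U((1121 - 401)*(k(15) - 393)) = -1*(-2398655) - 114 = 2398655 - 114 = 2398541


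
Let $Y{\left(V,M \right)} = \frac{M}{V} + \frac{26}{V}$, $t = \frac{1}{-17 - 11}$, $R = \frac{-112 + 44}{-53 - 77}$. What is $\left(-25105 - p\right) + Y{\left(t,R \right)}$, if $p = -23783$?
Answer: $- \frac{134202}{65} \approx -2064.6$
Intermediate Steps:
$R = \frac{34}{65}$ ($R = - \frac{68}{-130} = \left(-68\right) \left(- \frac{1}{130}\right) = \frac{34}{65} \approx 0.52308$)
$t = - \frac{1}{28}$ ($t = \frac{1}{-28} = - \frac{1}{28} \approx -0.035714$)
$Y{\left(V,M \right)} = \frac{26}{V} + \frac{M}{V}$
$\left(-25105 - p\right) + Y{\left(t,R \right)} = \left(-25105 - -23783\right) + \frac{26 + \frac{34}{65}}{- \frac{1}{28}} = \left(-25105 + 23783\right) - \frac{48272}{65} = -1322 - \frac{48272}{65} = - \frac{134202}{65}$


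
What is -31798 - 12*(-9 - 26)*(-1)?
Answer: -32218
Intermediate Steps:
-31798 - 12*(-9 - 26)*(-1) = -31798 - 12*(-35*(-1)) = -31798 - 12*35 = -31798 - 1*420 = -31798 - 420 = -32218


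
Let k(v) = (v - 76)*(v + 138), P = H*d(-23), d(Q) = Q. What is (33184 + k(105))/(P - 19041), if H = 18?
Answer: -40231/19455 ≈ -2.0679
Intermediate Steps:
P = -414 (P = 18*(-23) = -414)
k(v) = (-76 + v)*(138 + v)
(33184 + k(105))/(P - 19041) = (33184 + (-10488 + 105**2 + 62*105))/(-414 - 19041) = (33184 + (-10488 + 11025 + 6510))/(-19455) = (33184 + 7047)*(-1/19455) = 40231*(-1/19455) = -40231/19455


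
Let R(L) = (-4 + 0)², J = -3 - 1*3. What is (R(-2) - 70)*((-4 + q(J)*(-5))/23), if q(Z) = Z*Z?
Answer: 432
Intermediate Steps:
J = -6 (J = -3 - 3 = -6)
R(L) = 16 (R(L) = (-4)² = 16)
q(Z) = Z²
(R(-2) - 70)*((-4 + q(J)*(-5))/23) = (16 - 70)*((-4 + (-6)²*(-5))/23) = -54*(-4 + 36*(-5))/23 = -54*(-4 - 180)/23 = -(-9936)/23 = -54*(-8) = 432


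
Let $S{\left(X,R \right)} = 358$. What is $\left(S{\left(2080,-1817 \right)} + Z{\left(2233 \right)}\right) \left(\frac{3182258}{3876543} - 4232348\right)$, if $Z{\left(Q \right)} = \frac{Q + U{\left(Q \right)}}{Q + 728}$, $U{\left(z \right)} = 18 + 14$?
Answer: $- \frac{528153739866256846}{347831631} \approx -1.5184 \cdot 10^{9}$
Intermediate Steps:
$U{\left(z \right)} = 32$
$Z{\left(Q \right)} = \frac{32 + Q}{728 + Q}$ ($Z{\left(Q \right)} = \frac{Q + 32}{Q + 728} = \frac{32 + Q}{728 + Q}$)
$\left(S{\left(2080,-1817 \right)} + Z{\left(2233 \right)}\right) \left(\frac{3182258}{3876543} - 4232348\right) = \left(358 + \frac{32 + 2233}{728 + 2233}\right) \left(\frac{3182258}{3876543} - 4232348\right) = \left(358 + \frac{1}{2961} \cdot 2265\right) \left(3182258 \cdot \frac{1}{3876543} - 4232348\right) = \left(358 + \frac{1}{2961} \cdot 2265\right) \left(\frac{3182258}{3876543} - 4232348\right) = \left(358 + \frac{755}{987}\right) \left(- \frac{16406875830706}{3876543}\right) = \frac{354101}{987} \left(- \frac{16406875830706}{3876543}\right) = - \frac{528153739866256846}{347831631}$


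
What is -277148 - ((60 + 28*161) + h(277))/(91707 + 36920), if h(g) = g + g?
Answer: -35648720918/128627 ≈ -2.7715e+5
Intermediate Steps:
h(g) = 2*g
-277148 - ((60 + 28*161) + h(277))/(91707 + 36920) = -277148 - ((60 + 28*161) + 2*277)/(91707 + 36920) = -277148 - ((60 + 4508) + 554)/128627 = -277148 - (4568 + 554)/128627 = -277148 - 5122/128627 = -35648720918/128627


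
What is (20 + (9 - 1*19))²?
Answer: 100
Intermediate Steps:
(20 + (9 - 1*19))² = (20 + (9 - 19))² = (20 - 10)² = 10² = 100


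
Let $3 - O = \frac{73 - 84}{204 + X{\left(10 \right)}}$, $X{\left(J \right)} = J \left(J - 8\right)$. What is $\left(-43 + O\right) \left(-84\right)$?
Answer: $\frac{26847}{8} \approx 3355.9$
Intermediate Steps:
$X{\left(J \right)} = J \left(-8 + J\right)$
$O = \frac{683}{224}$ ($O = 3 - \frac{73 - 84}{204 + 10 \left(-8 + 10\right)} = 3 - - \frac{11}{204 + 10 \cdot 2} = 3 - - \frac{11}{204 + 20} = 3 - - \frac{11}{224} = 3 + \frac{11}{224} = \frac{683}{224} \approx 3.0491$)
$\left(-43 + O\right) \left(-84\right) = \left(-43 + \frac{683}{224}\right) \left(-84\right) = \left(- \frac{8949}{224}\right) \left(-84\right) = \frac{26847}{8}$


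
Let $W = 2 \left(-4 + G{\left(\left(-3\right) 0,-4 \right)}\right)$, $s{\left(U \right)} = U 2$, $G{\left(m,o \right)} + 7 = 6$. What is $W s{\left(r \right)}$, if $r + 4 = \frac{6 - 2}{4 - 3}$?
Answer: $0$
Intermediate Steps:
$G{\left(m,o \right)} = -1$ ($G{\left(m,o \right)} = -7 + 6 = -1$)
$r = 0$ ($r = -4 + \frac{6 - 2}{4 - 3} = -4 + \frac{4}{1} = -4 + 4 \cdot 1 = -4 + 4 = 0$)
$s{\left(U \right)} = 2 U$
$W = -10$ ($W = 2 \left(-4 - 1\right) = 2 \left(-5\right) = -10$)
$W s{\left(r \right)} = - 10 \cdot 2 \cdot 0 = \left(-10\right) 0 = 0$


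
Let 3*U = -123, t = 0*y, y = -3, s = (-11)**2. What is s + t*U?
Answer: 121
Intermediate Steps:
s = 121
t = 0 (t = 0*(-3) = 0)
U = -41 (U = (1/3)*(-123) = -41)
s + t*U = 121 + 0*(-41) = 121 + 0 = 121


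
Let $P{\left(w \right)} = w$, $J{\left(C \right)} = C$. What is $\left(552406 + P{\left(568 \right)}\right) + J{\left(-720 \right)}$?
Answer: $552254$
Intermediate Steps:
$\left(552406 + P{\left(568 \right)}\right) + J{\left(-720 \right)} = \left(552406 + 568\right) - 720 = 552974 - 720 = 552254$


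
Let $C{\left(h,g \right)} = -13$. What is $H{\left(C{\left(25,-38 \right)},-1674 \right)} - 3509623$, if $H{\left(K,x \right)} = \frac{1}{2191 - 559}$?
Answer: $- \frac{5727704735}{1632} \approx -3.5096 \cdot 10^{6}$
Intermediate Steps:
$H{\left(K,x \right)} = \frac{1}{1632}$
$H{\left(C{\left(25,-38 \right)},-1674 \right)} - 3509623 = \frac{1}{1632} - 3509623 = - \frac{5727704735}{1632}$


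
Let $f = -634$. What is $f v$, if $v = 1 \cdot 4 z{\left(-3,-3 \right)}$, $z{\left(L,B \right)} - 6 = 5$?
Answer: $-27896$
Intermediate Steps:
$z{\left(L,B \right)} = 11$ ($z{\left(L,B \right)} = 6 + 5 = 11$)
$v = 44$ ($v = 1 \cdot 4 \cdot 11 = 4 \cdot 11 = 44$)
$f v = \left(-634\right) 44 = -27896$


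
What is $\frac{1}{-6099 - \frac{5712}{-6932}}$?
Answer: $- \frac{1733}{10568139} \approx -0.00016398$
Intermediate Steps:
$\frac{1}{-6099 - \frac{5712}{-6932}} = \frac{1}{-6099 - - \frac{1428}{1733}} = \frac{1}{-6099 + \frac{1428}{1733}} = \frac{1}{- \frac{10568139}{1733}} = - \frac{1733}{10568139}$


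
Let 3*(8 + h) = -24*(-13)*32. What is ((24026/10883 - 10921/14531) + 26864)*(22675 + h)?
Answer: 110440451068305825/158140873 ≈ 6.9837e+8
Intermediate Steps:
h = 3320 (h = -8 + (-24*(-13)*32)/3 = -8 + (-(-312)*32)/3 = -8 + (-1*(-9984))/3 = -8 + (⅓)*9984 = -8 + 3328 = 3320)
((24026/10883 - 10921/14531) + 26864)*(22675 + h) = ((24026/10883 - 10921/14531) + 26864)*(22675 + 3320) = ((24026*(1/10883) - 10921*1/14531) + 26864)*25995 = ((24026/10883 - 10921/14531) + 26864)*25995 = (230268563/158140873 + 26864)*25995 = (4248526680835/158140873)*25995 = 110440451068305825/158140873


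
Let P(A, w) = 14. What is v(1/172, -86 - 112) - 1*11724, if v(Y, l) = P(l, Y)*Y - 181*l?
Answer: 2073811/86 ≈ 24114.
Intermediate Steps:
v(Y, l) = -181*l + 14*Y (v(Y, l) = 14*Y - 181*l = -181*l + 14*Y)
v(1/172, -86 - 112) - 1*11724 = (-181*(-86 - 112) + 14/172) - 1*11724 = (-181*(-198) + 14*(1/172)) - 11724 = (35838 + 7/86) - 11724 = 3082075/86 - 11724 = 2073811/86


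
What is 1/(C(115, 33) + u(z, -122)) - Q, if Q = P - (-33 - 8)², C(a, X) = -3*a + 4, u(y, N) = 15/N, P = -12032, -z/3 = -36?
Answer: 570693799/41617 ≈ 13713.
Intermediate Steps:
z = 108 (z = -3*(-36) = 108)
C(a, X) = 4 - 3*a
Q = -13713 (Q = -12032 - (-33 - 8)² = -12032 - 1*(-41)² = -12032 - 1*1681 = -12032 - 1681 = -13713)
1/(C(115, 33) + u(z, -122)) - Q = 1/((4 - 3*115) + 15/(-122)) - 1*(-13713) = 1/((4 - 345) + 15*(-1/122)) + 13713 = 1/(-341 - 15/122) + 13713 = 1/(-41617/122) + 13713 = -122/41617 + 13713 = 570693799/41617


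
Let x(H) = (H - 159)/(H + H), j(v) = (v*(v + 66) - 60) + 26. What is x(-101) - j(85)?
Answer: -1292771/101 ≈ -12800.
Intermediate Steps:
j(v) = -34 + v*(66 + v) (j(v) = (v*(66 + v) - 60) + 26 = (-60 + v*(66 + v)) + 26 = -34 + v*(66 + v))
x(H) = (-159 + H)/(2*H) (x(H) = (-159 + H)/((2*H)) = (-159 + H)*(1/(2*H)) = (-159 + H)/(2*H))
x(-101) - j(85) = (1/2)*(-159 - 101)/(-101) - (-34 + 85**2 + 66*85) = (1/2)*(-1/101)*(-260) - (-34 + 7225 + 5610) = 130/101 - 1*12801 = 130/101 - 12801 = -1292771/101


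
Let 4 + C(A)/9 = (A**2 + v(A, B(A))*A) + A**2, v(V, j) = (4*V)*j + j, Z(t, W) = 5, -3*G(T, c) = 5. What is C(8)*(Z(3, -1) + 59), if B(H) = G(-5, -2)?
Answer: -182016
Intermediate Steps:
G(T, c) = -5/3 (G(T, c) = -1/3*5 = -5/3)
B(H) = -5/3
v(V, j) = j + 4*V*j (v(V, j) = 4*V*j + j = j + 4*V*j)
C(A) = -36 + 18*A**2 + 9*A*(-5/3 - 20*A/3) (C(A) = -36 + 9*((A**2 + (-5*(1 + 4*A)/3)*A) + A**2) = -36 + 9*((A**2 + (-5/3 - 20*A/3)*A) + A**2) = -36 + 9*((A**2 + A*(-5/3 - 20*A/3)) + A**2) = -36 + 9*(2*A**2 + A*(-5/3 - 20*A/3)) = -36 + (18*A**2 + 9*A*(-5/3 - 20*A/3)) = -36 + 18*A**2 + 9*A*(-5/3 - 20*A/3))
C(8)*(Z(3, -1) + 59) = (-36 - 42*8**2 - 15*8)*(5 + 59) = (-36 - 42*64 - 120)*64 = (-36 - 2688 - 120)*64 = -2844*64 = -182016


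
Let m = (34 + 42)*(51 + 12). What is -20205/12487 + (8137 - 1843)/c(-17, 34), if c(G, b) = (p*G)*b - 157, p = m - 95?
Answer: -18296306311/11291207419 ≈ -1.6204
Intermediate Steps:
m = 4788 (m = 76*63 = 4788)
p = 4693 (p = 4788 - 95 = 4693)
c(G, b) = -157 + 4693*G*b (c(G, b) = (4693*G)*b - 157 = 4693*G*b - 157 = -157 + 4693*G*b)
-20205/12487 + (8137 - 1843)/c(-17, 34) = -20205/12487 + (8137 - 1843)/(-157 + 4693*(-17)*34) = -20205*1/12487 + 6294/(-157 - 2712554) = -20205/12487 + 6294/(-2712711) = -20205/12487 + 6294*(-1/2712711) = -20205/12487 - 2098/904237 = -18296306311/11291207419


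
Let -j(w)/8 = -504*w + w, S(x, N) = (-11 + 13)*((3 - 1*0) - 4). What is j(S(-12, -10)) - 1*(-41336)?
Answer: 33288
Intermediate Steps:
S(x, N) = -2 (S(x, N) = 2*((3 + 0) - 4) = 2*(3 - 4) = 2*(-1) = -2)
j(w) = 4024*w (j(w) = -8*(-504*w + w) = -(-4024)*w = 4024*w)
j(S(-12, -10)) - 1*(-41336) = 4024*(-2) - 1*(-41336) = -8048 + 41336 = 33288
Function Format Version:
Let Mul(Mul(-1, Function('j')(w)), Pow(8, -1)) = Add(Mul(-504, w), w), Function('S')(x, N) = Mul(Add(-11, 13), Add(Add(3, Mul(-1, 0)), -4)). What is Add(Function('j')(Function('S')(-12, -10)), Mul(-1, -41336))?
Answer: 33288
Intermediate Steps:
Function('S')(x, N) = -2 (Function('S')(x, N) = Mul(2, Add(Add(3, 0), -4)) = Mul(2, Add(3, -4)) = Mul(2, -1) = -2)
Function('j')(w) = Mul(4024, w) (Function('j')(w) = Mul(-8, Add(Mul(-504, w), w)) = Mul(-8, Mul(-503, w)) = Mul(4024, w))
Add(Function('j')(Function('S')(-12, -10)), Mul(-1, -41336)) = Add(Mul(4024, -2), Mul(-1, -41336)) = Add(-8048, 41336) = 33288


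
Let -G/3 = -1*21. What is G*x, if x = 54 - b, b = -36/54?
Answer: 3444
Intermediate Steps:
b = -2/3 (b = -36*1/54 = -2/3 ≈ -0.66667)
x = 164/3 (x = 54 - 1*(-2/3) = 54 + 2/3 = 164/3 ≈ 54.667)
G = 63 (G = -(-3)*21 = -3*(-21) = 63)
G*x = 63*(164/3) = 3444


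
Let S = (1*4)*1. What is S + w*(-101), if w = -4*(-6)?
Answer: -2420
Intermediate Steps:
w = 24
S = 4 (S = 4*1 = 4)
S + w*(-101) = 4 + 24*(-101) = 4 - 2424 = -2420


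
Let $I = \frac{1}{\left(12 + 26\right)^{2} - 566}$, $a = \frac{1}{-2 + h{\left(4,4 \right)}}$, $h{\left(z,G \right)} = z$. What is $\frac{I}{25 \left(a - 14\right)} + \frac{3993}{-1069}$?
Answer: $- \frac{1183226794}{316771425} \approx -3.7353$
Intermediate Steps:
$a = \frac{1}{2}$ ($a = \frac{1}{-2 + 4} = \frac{1}{2} \approx 0.5$)
$I = \frac{1}{878}$ ($I = \frac{1}{38^{2} - 566} = \frac{1}{1444 - 566} = \frac{1}{878} \approx 0.001139$)
$\frac{I}{25 \left(a - 14\right)} + \frac{3993}{-1069} = \frac{1}{878 \cdot 25 \left(\frac{1}{2} - 14\right)} + \frac{3993}{-1069} = \frac{1}{878 \cdot 25 \left(- \frac{27}{2}\right)} + 3993 \left(- \frac{1}{1069}\right) = \frac{1}{878 \left(- \frac{675}{2}\right)} - \frac{3993}{1069} = \frac{1}{878} \left(- \frac{2}{675}\right) - \frac{3993}{1069} = - \frac{1}{296325} - \frac{3993}{1069} = - \frac{1183226794}{316771425}$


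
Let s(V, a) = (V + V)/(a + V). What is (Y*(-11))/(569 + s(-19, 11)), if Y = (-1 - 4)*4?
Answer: 176/459 ≈ 0.38344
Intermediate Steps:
s(V, a) = 2*V/(V + a) (s(V, a) = (2*V)/(V + a) = 2*V/(V + a))
Y = -20 (Y = -5*4 = -20)
(Y*(-11))/(569 + s(-19, 11)) = (-20*(-11))/(569 + 2*(-19)/(-19 + 11)) = 220/(569 + 2*(-19)/(-8)) = 220/(569 + 2*(-19)*(-1/8)) = 220/(569 + 19/4) = 220/(2295/4) = 220*(4/2295) = 176/459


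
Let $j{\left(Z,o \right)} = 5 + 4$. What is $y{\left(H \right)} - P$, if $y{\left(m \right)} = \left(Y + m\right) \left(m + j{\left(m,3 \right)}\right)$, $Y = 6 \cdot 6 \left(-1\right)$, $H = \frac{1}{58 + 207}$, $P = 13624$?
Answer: $- \frac{979505454}{70225} \approx -13948.0$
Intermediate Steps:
$j{\left(Z,o \right)} = 9$
$H = \frac{1}{265} \approx 0.0037736$
$Y = -36$ ($Y = 36 \left(-1\right) = -36$)
$y{\left(m \right)} = \left(-36 + m\right) \left(9 + m\right)$ ($y{\left(m \right)} = \left(-36 + m\right) \left(m + 9\right) = \left(-36 + m\right) \left(9 + m\right)$)
$y{\left(H \right)} - P = \left(-324 + \left(\frac{1}{265}\right)^{2} - \frac{27}{265}\right) - 13624 = \left(-324 + \frac{1}{70225} - \frac{27}{265}\right) - 13624 = - \frac{22760054}{70225} - 13624 = - \frac{979505454}{70225}$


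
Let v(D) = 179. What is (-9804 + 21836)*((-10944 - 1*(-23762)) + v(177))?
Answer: 156379904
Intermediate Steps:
(-9804 + 21836)*((-10944 - 1*(-23762)) + v(177)) = (-9804 + 21836)*((-10944 - 1*(-23762)) + 179) = 12032*((-10944 + 23762) + 179) = 12032*(12818 + 179) = 12032*12997 = 156379904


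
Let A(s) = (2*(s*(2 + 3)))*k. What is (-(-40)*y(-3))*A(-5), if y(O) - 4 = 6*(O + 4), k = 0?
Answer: 0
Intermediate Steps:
y(O) = 28 + 6*O (y(O) = 4 + 6*(O + 4) = 4 + 6*(4 + O) = 4 + (24 + 6*O) = 28 + 6*O)
A(s) = 0 (A(s) = (2*(s*(2 + 3)))*0 = (2*(s*5))*0 = (2*(5*s))*0 = (10*s)*0 = 0)
(-(-40)*y(-3))*A(-5) = -(-40)*(28 + 6*(-3))*0 = -(-40)*(28 - 18)*0 = -(-40)*10*0 = -20*(-20)*0 = 400*0 = 0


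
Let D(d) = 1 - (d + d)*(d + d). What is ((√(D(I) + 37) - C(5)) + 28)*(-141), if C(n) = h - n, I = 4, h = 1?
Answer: -4512 - 141*I*√26 ≈ -4512.0 - 718.96*I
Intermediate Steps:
D(d) = 1 - 4*d² (D(d) = 1 - 2*d*2*d = 1 - 4*d²)
C(n) = 1 - n
((√(D(I) + 37) - C(5)) + 28)*(-141) = ((√((1 - 4*4²) + 37) - (1 - 1*5)) + 28)*(-141) = ((√((1 - 4*16) + 37) - (1 - 5)) + 28)*(-141) = ((√((1 - 64) + 37) - 1*(-4)) + 28)*(-141) = ((√(-63 + 37) + 4) + 28)*(-141) = ((√(-26) + 4) + 28)*(-141) = ((I*√26 + 4) + 28)*(-141) = ((4 + I*√26) + 28)*(-141) = (32 + I*√26)*(-141) = -4512 - 141*I*√26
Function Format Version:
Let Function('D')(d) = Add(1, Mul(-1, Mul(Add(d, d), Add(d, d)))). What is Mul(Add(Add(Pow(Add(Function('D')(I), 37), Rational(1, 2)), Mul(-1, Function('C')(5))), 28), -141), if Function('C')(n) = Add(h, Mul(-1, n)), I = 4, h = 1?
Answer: Add(-4512, Mul(-141, I, Pow(26, Rational(1, 2)))) ≈ Add(-4512.0, Mul(-718.96, I))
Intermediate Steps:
Function('D')(d) = Add(1, Mul(-4, Pow(d, 2))) (Function('D')(d) = Add(1, Mul(-1, Mul(Mul(2, d), Mul(2, d)))) = Add(1, Mul(-1, Mul(4, Pow(d, 2)))) = Add(1, Mul(-4, Pow(d, 2))))
Function('C')(n) = Add(1, Mul(-1, n))
Mul(Add(Add(Pow(Add(Function('D')(I), 37), Rational(1, 2)), Mul(-1, Function('C')(5))), 28), -141) = Mul(Add(Add(Pow(Add(Add(1, Mul(-4, Pow(4, 2))), 37), Rational(1, 2)), Mul(-1, Add(1, Mul(-1, 5)))), 28), -141) = Mul(Add(Add(Pow(Add(Add(1, Mul(-4, 16)), 37), Rational(1, 2)), Mul(-1, Add(1, -5))), 28), -141) = Mul(Add(Add(Pow(Add(Add(1, -64), 37), Rational(1, 2)), Mul(-1, -4)), 28), -141) = Mul(Add(Add(Pow(Add(-63, 37), Rational(1, 2)), 4), 28), -141) = Mul(Add(Add(Pow(-26, Rational(1, 2)), 4), 28), -141) = Mul(Add(Add(Mul(I, Pow(26, Rational(1, 2))), 4), 28), -141) = Mul(Add(Add(4, Mul(I, Pow(26, Rational(1, 2)))), 28), -141) = Mul(Add(32, Mul(I, Pow(26, Rational(1, 2)))), -141) = Add(-4512, Mul(-141, I, Pow(26, Rational(1, 2))))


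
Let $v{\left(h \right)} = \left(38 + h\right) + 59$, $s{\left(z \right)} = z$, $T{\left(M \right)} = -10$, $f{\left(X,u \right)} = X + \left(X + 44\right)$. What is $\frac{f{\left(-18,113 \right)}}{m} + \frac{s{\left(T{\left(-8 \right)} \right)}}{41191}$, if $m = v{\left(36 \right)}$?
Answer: $\frac{328198}{5478403} \approx 0.059908$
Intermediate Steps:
$f{\left(X,u \right)} = 44 + 2 X$ ($f{\left(X,u \right)} = X + \left(44 + X\right) = 44 + 2 X$)
$v{\left(h \right)} = 97 + h$
$m = 133$ ($m = 97 + 36 = 133$)
$\frac{f{\left(-18,113 \right)}}{m} + \frac{s{\left(T{\left(-8 \right)} \right)}}{41191} = \frac{44 + 2 \left(-18\right)}{133} - \frac{10}{41191} = \left(44 - 36\right) \frac{1}{133} - \frac{10}{41191} = 8 \cdot \frac{1}{133} - \frac{10}{41191} = \frac{8}{133} - \frac{10}{41191} = \frac{328198}{5478403}$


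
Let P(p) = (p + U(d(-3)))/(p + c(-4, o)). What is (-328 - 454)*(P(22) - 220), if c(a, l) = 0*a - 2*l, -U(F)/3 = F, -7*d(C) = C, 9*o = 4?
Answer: 22779269/133 ≈ 1.7127e+5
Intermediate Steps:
o = 4/9 (o = (1/9)*4 = 4/9 ≈ 0.44444)
d(C) = -C/7
U(F) = -3*F
c(a, l) = -2*l (c(a, l) = 0 - 2*l = -2*l)
P(p) = (-9/7 + p)/(-8/9 + p) (P(p) = (p - (-3)*(-3)/7)/(p - 2*4/9) = (p - 3*3/7)/(p - 8/9) = (p - 9/7)/(-8/9 + p) = (-9/7 + p)/(-8/9 + p))
(-328 - 454)*(P(22) - 220) = (-328 - 454)*(9*(-9 + 7*22)/(7*(-8 + 9*22)) - 220) = -782*(9*(-9 + 154)/(7*(-8 + 198)) - 220) = -782*((9/7)*145/190 - 220) = -782*((9/7)*(1/190)*145 - 220) = -782*(261/266 - 220) = -782*(-58259/266) = 22779269/133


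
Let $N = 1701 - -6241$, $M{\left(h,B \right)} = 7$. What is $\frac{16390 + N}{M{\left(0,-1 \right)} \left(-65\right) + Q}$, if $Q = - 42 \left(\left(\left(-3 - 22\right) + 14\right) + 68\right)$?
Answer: $- \frac{316}{37} \approx -8.5405$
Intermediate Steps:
$N = 7942$ ($N = 1701 + 6241 = 7942$)
$Q = -2394$ ($Q = - 42 \left(\left(-25 + 14\right) + 68\right) = - 42 \left(-11 + 68\right) = \left(-42\right) 57 = -2394$)
$\frac{16390 + N}{M{\left(0,-1 \right)} \left(-65\right) + Q} = \frac{16390 + 7942}{7 \left(-65\right) - 2394} = \frac{24332}{-455 - 2394} = \frac{24332}{-2849} = 24332 \left(- \frac{1}{2849}\right) = - \frac{316}{37}$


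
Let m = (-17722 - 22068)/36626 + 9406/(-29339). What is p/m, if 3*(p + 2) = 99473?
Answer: -53442137737969/2267854449 ≈ -23565.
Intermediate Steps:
p = 99467/3 (p = -2 + (⅓)*99473 = -2 + 99473/3 = 99467/3 ≈ 33156.)
m = -755951483/537285107 (m = -39790*1/36626 + 9406*(-1/29339) = -19895/18313 - 9406/29339 = -755951483/537285107 ≈ -1.4070)
p/m = 99467/(3*(-755951483/537285107)) = (99467/3)*(-537285107/755951483) = -53442137737969/2267854449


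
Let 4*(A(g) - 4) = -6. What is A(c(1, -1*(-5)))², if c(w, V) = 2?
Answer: 25/4 ≈ 6.2500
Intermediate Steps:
A(g) = 5/2 (A(g) = 4 + (¼)*(-6) = 4 - 3/2 = 5/2)
A(c(1, -1*(-5)))² = (5/2)² = 25/4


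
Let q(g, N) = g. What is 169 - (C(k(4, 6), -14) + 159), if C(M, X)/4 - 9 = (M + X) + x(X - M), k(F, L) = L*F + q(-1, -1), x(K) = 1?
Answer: -66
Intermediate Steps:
k(F, L) = -1 + F*L (k(F, L) = L*F - 1 = F*L - 1 = -1 + F*L)
C(M, X) = 40 + 4*M + 4*X (C(M, X) = 36 + 4*((M + X) + 1) = 36 + 4*(1 + M + X) = 36 + (4 + 4*M + 4*X) = 40 + 4*M + 4*X)
169 - (C(k(4, 6), -14) + 159) = 169 - ((40 + 4*(-1 + 4*6) + 4*(-14)) + 159) = 169 - ((40 + 4*(-1 + 24) - 56) + 159) = 169 - ((40 + 4*23 - 56) + 159) = 169 - ((40 + 92 - 56) + 159) = 169 - (76 + 159) = 169 - 1*235 = 169 - 235 = -66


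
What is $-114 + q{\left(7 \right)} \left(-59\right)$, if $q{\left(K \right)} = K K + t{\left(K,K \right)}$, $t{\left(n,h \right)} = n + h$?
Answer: $-3831$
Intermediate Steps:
$t{\left(n,h \right)} = h + n$
$q{\left(K \right)} = K^{2} + 2 K$ ($q{\left(K \right)} = K K + \left(K + K\right) = K^{2} + 2 K$)
$-114 + q{\left(7 \right)} \left(-59\right) = -114 + 7 \left(2 + 7\right) \left(-59\right) = -114 + 7 \cdot 9 \left(-59\right) = -114 + 63 \left(-59\right) = -114 - 3717 = -3831$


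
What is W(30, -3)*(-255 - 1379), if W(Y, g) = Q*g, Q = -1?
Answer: -4902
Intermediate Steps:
W(Y, g) = -g
W(30, -3)*(-255 - 1379) = (-1*(-3))*(-255 - 1379) = 3*(-1634) = -4902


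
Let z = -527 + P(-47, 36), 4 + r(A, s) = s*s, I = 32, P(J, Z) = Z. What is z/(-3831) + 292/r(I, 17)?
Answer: 139843/121315 ≈ 1.1527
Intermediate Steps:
r(A, s) = -4 + s**2 (r(A, s) = -4 + s*s = -4 + s**2)
z = -491 (z = -527 + 36 = -491)
z/(-3831) + 292/r(I, 17) = -491/(-3831) + 292/(-4 + 17**2) = -491*(-1/3831) + 292/(-4 + 289) = 491/3831 + 292/285 = 139843/121315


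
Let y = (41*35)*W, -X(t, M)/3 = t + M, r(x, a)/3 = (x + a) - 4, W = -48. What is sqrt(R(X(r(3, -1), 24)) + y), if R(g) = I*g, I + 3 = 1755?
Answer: 4*I*sqrt(10218) ≈ 404.34*I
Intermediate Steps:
r(x, a) = -12 + 3*a + 3*x (r(x, a) = 3*((x + a) - 4) = 3*((a + x) - 4) = 3*(-4 + a + x) = -12 + 3*a + 3*x)
I = 1752 (I = -3 + 1755 = 1752)
X(t, M) = -3*M - 3*t (X(t, M) = -3*(t + M) = -3*(M + t) = -3*M - 3*t)
y = -68880 (y = (41*35)*(-48) = 1435*(-48) = -68880)
R(g) = 1752*g
sqrt(R(X(r(3, -1), 24)) + y) = sqrt(1752*(-3*24 - 3*(-12 + 3*(-1) + 3*3)) - 68880) = sqrt(1752*(-72 - 3*(-12 - 3 + 9)) - 68880) = sqrt(1752*(-72 - 3*(-6)) - 68880) = sqrt(1752*(-72 + 18) - 68880) = sqrt(1752*(-54) - 68880) = sqrt(-94608 - 68880) = sqrt(-163488) = 4*I*sqrt(10218)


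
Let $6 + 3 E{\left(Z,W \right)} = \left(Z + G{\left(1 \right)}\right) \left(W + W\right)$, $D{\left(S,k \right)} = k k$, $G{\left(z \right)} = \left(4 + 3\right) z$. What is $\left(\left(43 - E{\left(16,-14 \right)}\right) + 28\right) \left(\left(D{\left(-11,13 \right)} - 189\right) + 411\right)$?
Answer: $\frac{337433}{3} \approx 1.1248 \cdot 10^{5}$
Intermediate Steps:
$G{\left(z \right)} = 7 z$
$D{\left(S,k \right)} = k^{2}$
$E{\left(Z,W \right)} = -2 + \frac{2 W \left(7 + Z\right)}{3}$ ($E{\left(Z,W \right)} = -2 + \frac{\left(Z + 7 \cdot 1\right) \left(W + W\right)}{3} = -2 + \frac{\left(Z + 7\right) 2 W}{3} = -2 + \frac{\left(7 + Z\right) 2 W}{3} = -2 + \frac{2 W \left(7 + Z\right)}{3}$)
$\left(\left(43 - E{\left(16,-14 \right)}\right) + 28\right) \left(\left(D{\left(-11,13 \right)} - 189\right) + 411\right) = \left(\left(43 - \left(-2 + \frac{14}{3} \left(-14\right) + \frac{2}{3} \left(-14\right) 16\right)\right) + 28\right) \left(\left(13^{2} - 189\right) + 411\right) = \left(\left(43 - \left(-2 - \frac{196}{3} - \frac{448}{3}\right)\right) + 28\right) \left(\left(169 - 189\right) + 411\right) = \left(\left(43 - - \frac{650}{3}\right) + 28\right) \left(-20 + 411\right) = \left(\left(43 + \frac{650}{3}\right) + 28\right) 391 = \left(\frac{779}{3} + 28\right) 391 = \frac{863}{3} \cdot 391 = \frac{337433}{3}$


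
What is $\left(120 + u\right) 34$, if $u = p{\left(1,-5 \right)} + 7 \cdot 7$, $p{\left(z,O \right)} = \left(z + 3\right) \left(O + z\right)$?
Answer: $5202$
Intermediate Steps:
$p{\left(z,O \right)} = \left(3 + z\right) \left(O + z\right)$
$u = 33$ ($u = \left(1^{2} + 3 \left(-5\right) + 3 \cdot 1 - 5\right) + 7 \cdot 7 = \left(1 - 15 + 3 - 5\right) + 49 = -16 + 49 = 33$)
$\left(120 + u\right) 34 = \left(120 + 33\right) 34 = 153 \cdot 34 = 5202$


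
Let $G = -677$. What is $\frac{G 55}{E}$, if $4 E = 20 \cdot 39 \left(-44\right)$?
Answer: $\frac{677}{156} \approx 4.3397$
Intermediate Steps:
$E = -8580$ ($E = \frac{20 \cdot 39 \left(-44\right)}{4} = \frac{780 \left(-44\right)}{4} = \frac{1}{4} \left(-34320\right) = -8580$)
$\frac{G 55}{E} = \frac{\left(-677\right) 55}{-8580} = \left(-37235\right) \left(- \frac{1}{8580}\right) = \frac{677}{156}$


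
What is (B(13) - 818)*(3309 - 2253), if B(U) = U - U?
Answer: -863808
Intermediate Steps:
B(U) = 0
(B(13) - 818)*(3309 - 2253) = (0 - 818)*(3309 - 2253) = -818*1056 = -863808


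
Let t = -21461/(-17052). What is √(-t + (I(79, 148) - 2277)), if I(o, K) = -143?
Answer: I*√3591995187/1218 ≈ 49.206*I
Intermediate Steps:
t = 21461/17052 (t = -21461*(-1/17052) = 21461/17052 ≈ 1.2586)
√(-t + (I(79, 148) - 2277)) = √(-1*21461/17052 + (-143 - 2277)) = √(-21461/17052 - 2420) = √(-41287301/17052) = I*√3591995187/1218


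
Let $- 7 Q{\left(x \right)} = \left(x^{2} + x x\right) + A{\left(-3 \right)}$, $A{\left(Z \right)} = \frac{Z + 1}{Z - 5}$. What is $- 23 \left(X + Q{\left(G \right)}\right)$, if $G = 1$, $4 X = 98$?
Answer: $- \frac{15571}{28} \approx -556.11$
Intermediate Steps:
$X = \frac{49}{2}$ ($X = \frac{1}{4} \cdot 98 = \frac{49}{2} \approx 24.5$)
$A{\left(Z \right)} = \frac{1 + Z}{-5 + Z}$
$Q{\left(x \right)} = - \frac{1}{28} - \frac{2 x^{2}}{7}$ ($Q{\left(x \right)} = - \frac{\left(x^{2} + x x\right) + \frac{1 - 3}{-5 - 3}}{7} = - \frac{\left(x^{2} + x^{2}\right) + \frac{1}{-8} \left(-2\right)}{7} = - \frac{2 x^{2} - - \frac{1}{4}}{7} = - \frac{2 x^{2} + \frac{1}{4}}{7} = - \frac{\frac{1}{4} + 2 x^{2}}{7} = - \frac{1}{28} - \frac{2 x^{2}}{7}$)
$- 23 \left(X + Q{\left(G \right)}\right) = - 23 \left(\frac{49}{2} - \left(\frac{1}{28} + \frac{2 \cdot 1^{2}}{7}\right)\right) = - 23 \left(\frac{49}{2} - \frac{9}{28}\right) = \left(-23\right) \frac{677}{28} = - \frac{15571}{28}$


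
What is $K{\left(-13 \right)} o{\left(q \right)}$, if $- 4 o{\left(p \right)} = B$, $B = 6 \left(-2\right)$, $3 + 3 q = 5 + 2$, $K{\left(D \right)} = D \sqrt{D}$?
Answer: $- 39 i \sqrt{13} \approx - 140.62 i$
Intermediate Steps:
$K{\left(D \right)} = D^{\frac{3}{2}}$
$q = \frac{4}{3}$ ($q = -1 + \frac{5 + 2}{3} = -1 + \frac{1}{3} \cdot 7 = -1 + \frac{7}{3} = \frac{4}{3} \approx 1.3333$)
$B = -12$
$o{\left(p \right)} = 3$ ($o{\left(p \right)} = \left(- \frac{1}{4}\right) \left(-12\right) = 3$)
$K{\left(-13 \right)} o{\left(q \right)} = \left(-13\right)^{\frac{3}{2}} \cdot 3 = - 13 i \sqrt{13} \cdot 3 = - 39 i \sqrt{13}$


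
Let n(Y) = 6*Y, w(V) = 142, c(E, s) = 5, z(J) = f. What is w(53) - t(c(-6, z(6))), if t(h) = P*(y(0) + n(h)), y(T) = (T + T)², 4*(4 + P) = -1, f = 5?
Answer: 539/2 ≈ 269.50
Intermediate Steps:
P = -17/4 (P = -4 + (¼)*(-1) = -4 - ¼ = -17/4 ≈ -4.2500)
z(J) = 5
y(T) = 4*T² (y(T) = (2*T)² = 4*T²)
t(h) = -51*h/2 (t(h) = -17*(4*0² + 6*h)/4 = -17*(4*0 + 6*h)/4 = -17*(0 + 6*h)/4 = -51*h/2)
w(53) - t(c(-6, z(6))) = 142 - (-51)*5/2 = 142 - 1*(-255/2) = 142 + 255/2 = 539/2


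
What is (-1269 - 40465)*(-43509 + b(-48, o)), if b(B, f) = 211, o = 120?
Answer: 1806998732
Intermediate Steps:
(-1269 - 40465)*(-43509 + b(-48, o)) = (-1269 - 40465)*(-43509 + 211) = -41734*(-43298) = 1806998732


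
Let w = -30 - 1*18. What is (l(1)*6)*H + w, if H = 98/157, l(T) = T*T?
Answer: -6948/157 ≈ -44.255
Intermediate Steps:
l(T) = T**2
w = -48 (w = -30 - 18 = -48)
H = 98/157 (H = 98*(1/157) = 98/157 ≈ 0.62420)
(l(1)*6)*H + w = (1**2*6)*(98/157) - 48 = (1*6)*(98/157) - 48 = 6*(98/157) - 48 = 588/157 - 48 = -6948/157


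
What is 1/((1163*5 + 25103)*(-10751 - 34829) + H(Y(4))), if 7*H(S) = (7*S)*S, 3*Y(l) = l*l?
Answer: -9/12683181704 ≈ -7.0960e-10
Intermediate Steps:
Y(l) = l**2/3 (Y(l) = (l*l)/3 = l**2/3)
H(S) = S**2 (H(S) = ((7*S)*S)/7 = (7*S**2)/7 = S**2)
1/((1163*5 + 25103)*(-10751 - 34829) + H(Y(4))) = 1/((1163*5 + 25103)*(-10751 - 34829) + ((1/3)*4**2)**2) = 1/((5815 + 25103)*(-45580) + ((1/3)*16)**2) = 1/(30918*(-45580) + (16/3)**2) = 1/(-1409242440 + 256/9) = 1/(-12683181704/9) = -9/12683181704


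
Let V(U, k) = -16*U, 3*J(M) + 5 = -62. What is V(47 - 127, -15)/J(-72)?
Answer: -3840/67 ≈ -57.313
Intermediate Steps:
J(M) = -67/3 (J(M) = -5/3 + (⅓)*(-62) = -5/3 - 62/3 = -67/3)
V(47 - 127, -15)/J(-72) = (-16*(47 - 127))/(-67/3) = -16*(-80)*(-3/67) = 1280*(-3/67) = -3840/67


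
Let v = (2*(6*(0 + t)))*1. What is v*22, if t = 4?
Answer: 1056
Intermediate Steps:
v = 48 (v = (2*(6*(0 + 4)))*1 = (2*(6*4))*1 = (2*24)*1 = 48*1 = 48)
v*22 = 48*22 = 1056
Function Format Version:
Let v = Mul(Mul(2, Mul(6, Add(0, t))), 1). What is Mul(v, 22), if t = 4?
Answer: 1056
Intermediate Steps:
v = 48 (v = Mul(Mul(2, Mul(6, Add(0, 4))), 1) = Mul(Mul(2, Mul(6, 4)), 1) = Mul(Mul(2, 24), 1) = Mul(48, 1) = 48)
Mul(v, 22) = Mul(48, 22) = 1056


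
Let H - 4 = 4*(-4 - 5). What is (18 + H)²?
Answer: 196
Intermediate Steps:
H = -32 (H = 4 + 4*(-4 - 5) = 4 + 4*(-9) = 4 - 36 = -32)
(18 + H)² = (18 - 32)² = (-14)² = 196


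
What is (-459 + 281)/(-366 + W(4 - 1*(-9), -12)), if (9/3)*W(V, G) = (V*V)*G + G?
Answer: 89/523 ≈ 0.17017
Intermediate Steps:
W(V, G) = G/3 + G*V**2/3 (W(V, G) = ((V*V)*G + G)/3 = (V**2*G + G)/3 = (G*V**2 + G)/3 = (G + G*V**2)/3 = G/3 + G*V**2/3)
(-459 + 281)/(-366 + W(4 - 1*(-9), -12)) = (-459 + 281)/(-366 + (1/3)*(-12)*(1 + (4 - 1*(-9))**2)) = -178/(-366 + (1/3)*(-12)*(1 + (4 + 9)**2)) = -178/(-366 + (1/3)*(-12)*(1 + 13**2)) = -178/(-366 + (1/3)*(-12)*(1 + 169)) = -178/(-366 + (1/3)*(-12)*170) = -178/(-366 - 680) = -178/(-1046) = -178*(-1/1046) = 89/523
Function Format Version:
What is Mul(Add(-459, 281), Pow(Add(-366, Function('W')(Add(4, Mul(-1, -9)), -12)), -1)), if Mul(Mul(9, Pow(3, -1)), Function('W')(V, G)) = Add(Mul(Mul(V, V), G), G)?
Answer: Rational(89, 523) ≈ 0.17017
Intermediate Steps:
Function('W')(V, G) = Add(Mul(Rational(1, 3), G), Mul(Rational(1, 3), G, Pow(V, 2))) (Function('W')(V, G) = Mul(Rational(1, 3), Add(Mul(Mul(V, V), G), G)) = Mul(Rational(1, 3), Add(Mul(Pow(V, 2), G), G)) = Mul(Rational(1, 3), Add(Mul(G, Pow(V, 2)), G)) = Mul(Rational(1, 3), Add(G, Mul(G, Pow(V, 2)))) = Add(Mul(Rational(1, 3), G), Mul(Rational(1, 3), G, Pow(V, 2))))
Mul(Add(-459, 281), Pow(Add(-366, Function('W')(Add(4, Mul(-1, -9)), -12)), -1)) = Mul(Add(-459, 281), Pow(Add(-366, Mul(Rational(1, 3), -12, Add(1, Pow(Add(4, Mul(-1, -9)), 2)))), -1)) = Mul(-178, Pow(Add(-366, Mul(Rational(1, 3), -12, Add(1, Pow(Add(4, 9), 2)))), -1)) = Mul(-178, Pow(Add(-366, Mul(Rational(1, 3), -12, Add(1, Pow(13, 2)))), -1)) = Mul(-178, Pow(Add(-366, Mul(Rational(1, 3), -12, Add(1, 169))), -1)) = Mul(-178, Pow(Add(-366, Mul(Rational(1, 3), -12, 170)), -1)) = Mul(-178, Pow(Add(-366, -680), -1)) = Mul(-178, Pow(-1046, -1)) = Mul(-178, Rational(-1, 1046)) = Rational(89, 523)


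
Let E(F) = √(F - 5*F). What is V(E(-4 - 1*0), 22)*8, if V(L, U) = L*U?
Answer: 704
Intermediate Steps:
E(F) = 2*√(-F) (E(F) = √(-4*F) = 2*√(-F))
V(E(-4 - 1*0), 22)*8 = ((2*√(-(-4 - 1*0)))*22)*8 = ((2*√(-(-4 + 0)))*22)*8 = ((2*√(-1*(-4)))*22)*8 = ((2*√4)*22)*8 = ((2*2)*22)*8 = (4*22)*8 = 88*8 = 704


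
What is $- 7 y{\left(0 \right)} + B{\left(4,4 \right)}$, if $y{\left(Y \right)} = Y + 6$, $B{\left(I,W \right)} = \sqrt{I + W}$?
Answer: $-42 + 2 \sqrt{2} \approx -39.172$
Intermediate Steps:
$y{\left(Y \right)} = 6 + Y$
$- 7 y{\left(0 \right)} + B{\left(4,4 \right)} = - 7 \left(6 + 0\right) + \sqrt{4 + 4} = \left(-7\right) 6 + \sqrt{8} = -42 + 2 \sqrt{2}$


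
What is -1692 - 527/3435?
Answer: -5812547/3435 ≈ -1692.2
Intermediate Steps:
-1692 - 527/3435 = -5812547/3435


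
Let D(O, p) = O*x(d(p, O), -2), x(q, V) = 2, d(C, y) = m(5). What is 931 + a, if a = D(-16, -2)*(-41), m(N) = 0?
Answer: 2243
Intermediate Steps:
d(C, y) = 0
D(O, p) = 2*O (D(O, p) = O*2 = 2*O)
a = 1312 (a = (2*(-16))*(-41) = -32*(-41) = 1312)
931 + a = 931 + 1312 = 2243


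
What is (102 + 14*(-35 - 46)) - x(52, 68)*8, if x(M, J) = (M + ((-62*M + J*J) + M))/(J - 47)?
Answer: -33704/21 ≈ -1605.0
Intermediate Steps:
x(M, J) = (J² - 60*M)/(-47 + J) (x(M, J) = (M + ((-62*M + J²) + M))/(-47 + J) = (M + ((J² - 62*M) + M))/(-47 + J) = (M + (J² - 61*M))/(-47 + J) = (J² - 60*M)/(-47 + J))
(102 + 14*(-35 - 46)) - x(52, 68)*8 = (102 + 14*(-35 - 46)) - (68² - 60*52)/(-47 + 68)*8 = (102 + 14*(-81)) - (4624 - 3120)/21*8 = (102 - 1134) - (1/21)*1504*8 = -1032 - 1504*8/21 = -1032 - 1*12032/21 = -1032 - 12032/21 = -33704/21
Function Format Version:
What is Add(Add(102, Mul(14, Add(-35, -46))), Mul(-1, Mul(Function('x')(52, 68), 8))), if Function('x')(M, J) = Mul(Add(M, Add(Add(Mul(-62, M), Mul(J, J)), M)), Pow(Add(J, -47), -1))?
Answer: Rational(-33704, 21) ≈ -1605.0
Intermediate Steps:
Function('x')(M, J) = Mul(Pow(Add(-47, J), -1), Add(Pow(J, 2), Mul(-60, M))) (Function('x')(M, J) = Mul(Add(M, Add(Add(Mul(-62, M), Pow(J, 2)), M)), Pow(Add(-47, J), -1)) = Mul(Add(M, Add(Add(Pow(J, 2), Mul(-62, M)), M)), Pow(Add(-47, J), -1)) = Mul(Add(M, Add(Pow(J, 2), Mul(-61, M))), Pow(Add(-47, J), -1)) = Mul(Add(Pow(J, 2), Mul(-60, M)), Pow(Add(-47, J), -1)) = Mul(Pow(Add(-47, J), -1), Add(Pow(J, 2), Mul(-60, M))))
Add(Add(102, Mul(14, Add(-35, -46))), Mul(-1, Mul(Function('x')(52, 68), 8))) = Add(Add(102, Mul(14, Add(-35, -46))), Mul(-1, Mul(Mul(Pow(Add(-47, 68), -1), Add(Pow(68, 2), Mul(-60, 52))), 8))) = Add(Add(102, Mul(14, -81)), Mul(-1, Mul(Mul(Pow(21, -1), Add(4624, -3120)), 8))) = Add(Add(102, -1134), Mul(-1, Mul(Mul(Rational(1, 21), 1504), 8))) = Add(-1032, Mul(-1, Mul(Rational(1504, 21), 8))) = Add(-1032, Mul(-1, Rational(12032, 21))) = Add(-1032, Rational(-12032, 21)) = Rational(-33704, 21)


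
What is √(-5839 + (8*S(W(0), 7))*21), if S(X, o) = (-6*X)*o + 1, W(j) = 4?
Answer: I*√33895 ≈ 184.11*I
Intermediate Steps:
S(X, o) = 1 - 6*X*o (S(X, o) = -6*X*o + 1 = 1 - 6*X*o)
√(-5839 + (8*S(W(0), 7))*21) = √(-5839 + (8*(1 - 6*4*7))*21) = √(-5839 + (8*(1 - 168))*21) = √(-5839 + (8*(-167))*21) = √(-5839 - 1336*21) = √(-5839 - 28056) = √(-33895) = I*√33895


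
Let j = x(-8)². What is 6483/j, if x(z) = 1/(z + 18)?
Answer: 648300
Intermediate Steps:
x(z) = 1/(18 + z)
j = 1/100 (j = (1/(18 - 8))² = (1/10)² = (⅒)² = 1/100 ≈ 0.010000)
6483/j = 6483/(1/100) = 6483*100 = 648300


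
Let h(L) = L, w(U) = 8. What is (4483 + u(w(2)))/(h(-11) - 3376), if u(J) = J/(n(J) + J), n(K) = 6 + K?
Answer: -16439/12419 ≈ -1.3237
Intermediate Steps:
u(J) = J/(6 + 2*J) (u(J) = J/((6 + J) + J) = J/(6 + 2*J))
(4483 + u(w(2)))/(h(-11) - 3376) = (4483 + (1/2)*8/(3 + 8))/(-11 - 3376) = (4483 + (1/2)*8/11)/(-3387) = (4483 + (1/2)*8*(1/11))*(-1/3387) = (4483 + 4/11)*(-1/3387) = (49317/11)*(-1/3387) = -16439/12419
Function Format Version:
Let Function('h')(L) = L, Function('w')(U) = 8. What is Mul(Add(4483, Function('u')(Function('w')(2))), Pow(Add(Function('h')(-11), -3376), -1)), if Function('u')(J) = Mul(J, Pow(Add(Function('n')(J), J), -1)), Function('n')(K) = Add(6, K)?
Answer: Rational(-16439, 12419) ≈ -1.3237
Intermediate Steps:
Function('u')(J) = Mul(J, Pow(Add(6, Mul(2, J)), -1)) (Function('u')(J) = Mul(J, Pow(Add(Add(6, J), J), -1)) = Mul(J, Pow(Add(6, Mul(2, J)), -1)))
Mul(Add(4483, Function('u')(Function('w')(2))), Pow(Add(Function('h')(-11), -3376), -1)) = Mul(Add(4483, Mul(Rational(1, 2), 8, Pow(Add(3, 8), -1))), Pow(Add(-11, -3376), -1)) = Mul(Add(4483, Mul(Rational(1, 2), 8, Pow(11, -1))), Pow(-3387, -1)) = Mul(Add(4483, Mul(Rational(1, 2), 8, Rational(1, 11))), Rational(-1, 3387)) = Mul(Add(4483, Rational(4, 11)), Rational(-1, 3387)) = Mul(Rational(49317, 11), Rational(-1, 3387)) = Rational(-16439, 12419)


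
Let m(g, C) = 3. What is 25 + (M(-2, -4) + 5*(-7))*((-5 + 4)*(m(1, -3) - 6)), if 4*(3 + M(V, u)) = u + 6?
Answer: -175/2 ≈ -87.500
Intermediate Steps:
M(V, u) = -3/2 + u/4 (M(V, u) = -3 + (u + 6)/4 = -3 + (6 + u)/4 = -3 + (3/2 + u/4) = -3/2 + u/4)
25 + (M(-2, -4) + 5*(-7))*((-5 + 4)*(m(1, -3) - 6)) = 25 + ((-3/2 + (¼)*(-4)) + 5*(-7))*((-5 + 4)*(3 - 6)) = 25 + ((-3/2 - 1) - 35)*(-1*(-3)) = 25 + (-5/2 - 35)*3 = 25 - 75/2*3 = 25 - 225/2 = -175/2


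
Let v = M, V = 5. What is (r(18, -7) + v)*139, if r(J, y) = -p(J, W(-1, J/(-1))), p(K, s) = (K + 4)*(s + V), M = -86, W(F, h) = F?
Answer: -24186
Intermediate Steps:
p(K, s) = (4 + K)*(5 + s) (p(K, s) = (K + 4)*(s + 5) = (4 + K)*(5 + s))
v = -86
r(J, y) = -16 - 4*J (r(J, y) = -(20 + 4*(-1) + 5*J + J*(-1)) = -(20 - 4 + 5*J - J) = -(16 + 4*J) = -16 - 4*J)
(r(18, -7) + v)*139 = ((-16 - 4*18) - 86)*139 = ((-16 - 72) - 86)*139 = (-88 - 86)*139 = -174*139 = -24186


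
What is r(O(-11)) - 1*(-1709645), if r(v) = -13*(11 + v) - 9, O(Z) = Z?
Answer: 1709636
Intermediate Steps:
r(v) = -152 - 13*v (r(v) = (-143 - 13*v) - 9 = -152 - 13*v)
r(O(-11)) - 1*(-1709645) = (-152 - 13*(-11)) - 1*(-1709645) = (-152 + 143) + 1709645 = -9 + 1709645 = 1709636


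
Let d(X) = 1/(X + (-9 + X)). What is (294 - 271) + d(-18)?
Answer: 1034/45 ≈ 22.978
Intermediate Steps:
d(X) = 1/(-9 + 2*X)
(294 - 271) + d(-18) = (294 - 271) + 1/(-9 + 2*(-18)) = 23 + 1/(-9 - 36) = 23 + 1/(-45) = 23 - 1/45 = 1034/45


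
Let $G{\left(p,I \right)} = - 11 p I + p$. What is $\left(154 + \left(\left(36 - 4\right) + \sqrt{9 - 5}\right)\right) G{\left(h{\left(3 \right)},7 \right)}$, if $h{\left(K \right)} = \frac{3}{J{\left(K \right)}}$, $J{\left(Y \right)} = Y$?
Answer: $-14288$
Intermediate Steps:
$h{\left(K \right)} = \frac{3}{K}$
$G{\left(p,I \right)} = p - 11 I p$ ($G{\left(p,I \right)} = - 11 I p + p = p - 11 I p$)
$\left(154 + \left(\left(36 - 4\right) + \sqrt{9 - 5}\right)\right) G{\left(h{\left(3 \right)},7 \right)} = \left(154 + \left(\left(36 - 4\right) + \sqrt{9 - 5}\right)\right) \frac{3}{3} \left(1 - 77\right) = \left(154 + \left(32 + \sqrt{4}\right)\right) 3 \cdot \frac{1}{3} \left(1 - 77\right) = \left(154 + \left(32 + 2\right)\right) 1 \left(-76\right) = \left(154 + 34\right) \left(-76\right) = 188 \left(-76\right) = -14288$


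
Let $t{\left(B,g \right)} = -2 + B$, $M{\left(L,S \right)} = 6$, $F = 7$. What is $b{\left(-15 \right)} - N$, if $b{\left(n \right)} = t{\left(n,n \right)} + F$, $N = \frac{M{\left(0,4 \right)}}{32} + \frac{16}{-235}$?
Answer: $- \frac{38049}{3760} \approx -10.119$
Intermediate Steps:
$N = \frac{449}{3760}$ ($N = \frac{6}{32} + \frac{16}{-235} = 6 \cdot \frac{1}{32} + 16 \left(- \frac{1}{235}\right) = \frac{3}{16} - \frac{16}{235} = \frac{449}{3760} \approx 0.11941$)
$b{\left(n \right)} = 5 + n$ ($b{\left(n \right)} = \left(-2 + n\right) + 7 = 5 + n$)
$b{\left(-15 \right)} - N = \left(5 - 15\right) - \frac{449}{3760} = -10 - \frac{449}{3760} = - \frac{38049}{3760}$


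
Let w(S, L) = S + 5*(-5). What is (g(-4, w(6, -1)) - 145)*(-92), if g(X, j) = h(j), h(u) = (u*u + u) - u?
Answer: -19872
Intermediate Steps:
w(S, L) = -25 + S (w(S, L) = S - 25 = -25 + S)
h(u) = u² (h(u) = (u² + u) - u = (u + u²) - u = u²)
g(X, j) = j²
(g(-4, w(6, -1)) - 145)*(-92) = ((-25 + 6)² - 145)*(-92) = ((-19)² - 145)*(-92) = (361 - 145)*(-92) = 216*(-92) = -19872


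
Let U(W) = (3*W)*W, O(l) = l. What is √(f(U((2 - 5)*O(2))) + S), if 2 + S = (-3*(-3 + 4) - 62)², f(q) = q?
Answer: √4331 ≈ 65.810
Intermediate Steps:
U(W) = 3*W²
S = 4223 (S = -2 + (-3*(-3 + 4) - 62)² = -2 + (-3*1 - 62)² = -2 + (-3 - 62)² = -2 + (-65)² = -2 + 4225 = 4223)
√(f(U((2 - 5)*O(2))) + S) = √(3*((2 - 5)*2)² + 4223) = √(3*(-3*2)² + 4223) = √(3*(-6)² + 4223) = √(3*36 + 4223) = √(108 + 4223) = √4331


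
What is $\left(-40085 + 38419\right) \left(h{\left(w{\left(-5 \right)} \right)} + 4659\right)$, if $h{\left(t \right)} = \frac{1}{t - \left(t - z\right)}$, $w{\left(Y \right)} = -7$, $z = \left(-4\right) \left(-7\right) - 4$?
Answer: $- \frac{93143561}{12} \approx -7.762 \cdot 10^{6}$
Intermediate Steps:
$z = 24$ ($z = 28 - 4 = 24$)
$h{\left(t \right)} = \frac{1}{24}$ ($h{\left(t \right)} = \frac{1}{t - \left(-24 + t\right)} = \frac{1}{24}$)
$\left(-40085 + 38419\right) \left(h{\left(w{\left(-5 \right)} \right)} + 4659\right) = \left(-40085 + 38419\right) \left(\frac{1}{24} + 4659\right) = \left(-1666\right) \frac{111817}{24} = - \frac{93143561}{12}$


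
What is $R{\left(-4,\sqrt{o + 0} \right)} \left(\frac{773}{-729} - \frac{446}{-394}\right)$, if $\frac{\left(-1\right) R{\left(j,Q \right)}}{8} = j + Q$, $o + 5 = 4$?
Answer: $\frac{329152}{143613} - \frac{82288 i}{143613} \approx 2.2919 - 0.57298 i$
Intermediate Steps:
$o = -1$ ($o = -5 + 4 = -1$)
$R{\left(j,Q \right)} = - 8 Q - 8 j$ ($R{\left(j,Q \right)} = - 8 \left(j + Q\right) = - 8 \left(Q + j\right) = - 8 Q - 8 j$)
$R{\left(-4,\sqrt{o + 0} \right)} \left(\frac{773}{-729} - \frac{446}{-394}\right) = \left(- 8 \sqrt{-1 + 0} - -32\right) \left(\frac{773}{-729} - \frac{446}{-394}\right) = \left(- 8 \sqrt{-1} + 32\right) \left(773 \left(- \frac{1}{729}\right) - - \frac{223}{197}\right) = \left(- 8 i + 32\right) \left(- \frac{773}{729} + \frac{223}{197}\right) = \left(32 - 8 i\right) \frac{10286}{143613} = \frac{329152}{143613} - \frac{82288 i}{143613}$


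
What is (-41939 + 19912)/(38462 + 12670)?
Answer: -22027/51132 ≈ -0.43079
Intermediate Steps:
(-41939 + 19912)/(38462 + 12670) = -22027/51132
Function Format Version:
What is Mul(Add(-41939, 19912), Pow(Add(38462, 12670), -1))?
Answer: Rational(-22027, 51132) ≈ -0.43079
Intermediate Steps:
Mul(Add(-41939, 19912), Pow(Add(38462, 12670), -1)) = Mul(-22027, Pow(51132, -1)) = Mul(-22027, Rational(1, 51132)) = Rational(-22027, 51132)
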